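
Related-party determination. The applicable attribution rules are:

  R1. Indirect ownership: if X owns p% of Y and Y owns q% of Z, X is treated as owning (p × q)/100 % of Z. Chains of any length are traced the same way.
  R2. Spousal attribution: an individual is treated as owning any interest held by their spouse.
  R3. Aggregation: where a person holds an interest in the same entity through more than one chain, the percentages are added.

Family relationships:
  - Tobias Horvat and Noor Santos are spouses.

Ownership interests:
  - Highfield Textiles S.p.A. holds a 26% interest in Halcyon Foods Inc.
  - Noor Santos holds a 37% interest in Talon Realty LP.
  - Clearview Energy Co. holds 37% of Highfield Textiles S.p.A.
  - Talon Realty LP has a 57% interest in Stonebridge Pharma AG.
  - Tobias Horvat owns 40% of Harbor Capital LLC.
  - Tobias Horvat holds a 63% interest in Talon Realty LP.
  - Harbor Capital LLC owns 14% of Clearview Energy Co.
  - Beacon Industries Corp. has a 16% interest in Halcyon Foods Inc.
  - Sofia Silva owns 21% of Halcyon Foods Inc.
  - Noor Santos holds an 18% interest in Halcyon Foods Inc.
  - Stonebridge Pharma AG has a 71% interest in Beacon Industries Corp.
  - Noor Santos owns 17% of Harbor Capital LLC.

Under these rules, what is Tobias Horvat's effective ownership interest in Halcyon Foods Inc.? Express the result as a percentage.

By spousal attribution (R2), Tobias Horvat is treated as also owning Noor Santos's interest in Harbor Capital LLC, giving 40% + 17% = 57%.
By spousal attribution (R2), Tobias Horvat is treated as also owning Noor Santos's interest in Talon Realty LP, giving 63% + 37% = 100%.
By spousal attribution (R2), Tobias Horvat is treated as owning Noor Santos's 18% interest in Halcyon Foods Inc.
Chain via Harbor Capital LLC → Clearview Energy Co. → Highfield Textiles S.p.A. (R1): 57% × 14% × 37% × 26% = 0.767676% of Halcyon Foods Inc.
Chain via Talon Realty LP → Stonebridge Pharma AG → Beacon Industries Corp. (R1): 100% × 57% × 71% × 16% = 6.4752% of Halcyon Foods Inc.
Direct interest in Halcyon Foods Inc: 18%.
Aggregating (R3): 0.767676% + 6.4752% + 18% = 25.242876%.

25.242876%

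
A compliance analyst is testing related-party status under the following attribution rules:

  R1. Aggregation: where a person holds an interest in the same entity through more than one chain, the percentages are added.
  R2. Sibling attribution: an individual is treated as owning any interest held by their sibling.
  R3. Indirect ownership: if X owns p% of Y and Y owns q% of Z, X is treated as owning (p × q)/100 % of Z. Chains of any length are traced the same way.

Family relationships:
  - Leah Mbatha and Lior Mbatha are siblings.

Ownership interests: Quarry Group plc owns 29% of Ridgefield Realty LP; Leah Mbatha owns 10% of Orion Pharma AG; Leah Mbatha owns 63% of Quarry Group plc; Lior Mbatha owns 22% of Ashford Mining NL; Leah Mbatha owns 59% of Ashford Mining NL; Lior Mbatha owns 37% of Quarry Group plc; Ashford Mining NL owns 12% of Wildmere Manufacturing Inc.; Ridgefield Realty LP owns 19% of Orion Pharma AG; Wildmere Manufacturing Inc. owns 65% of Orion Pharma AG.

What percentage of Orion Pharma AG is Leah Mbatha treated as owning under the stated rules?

21.828%

By sibling attribution (R2), Leah Mbatha is treated as also owning Lior Mbatha's interest in Ashford Mining NL, giving 59% + 22% = 81%.
By sibling attribution (R2), Leah Mbatha is treated as also owning Lior Mbatha's interest in Quarry Group plc, giving 63% + 37% = 100%.
Chain via Ashford Mining NL → Wildmere Manufacturing Inc. (R3): 81% × 12% × 65% = 6.318% of Orion Pharma AG.
Chain via Quarry Group plc → Ridgefield Realty LP (R3): 100% × 29% × 19% = 5.51% of Orion Pharma AG.
Direct interest in Orion Pharma AG: 10%.
Aggregating (R1): 6.318% + 5.51% + 10% = 21.828%.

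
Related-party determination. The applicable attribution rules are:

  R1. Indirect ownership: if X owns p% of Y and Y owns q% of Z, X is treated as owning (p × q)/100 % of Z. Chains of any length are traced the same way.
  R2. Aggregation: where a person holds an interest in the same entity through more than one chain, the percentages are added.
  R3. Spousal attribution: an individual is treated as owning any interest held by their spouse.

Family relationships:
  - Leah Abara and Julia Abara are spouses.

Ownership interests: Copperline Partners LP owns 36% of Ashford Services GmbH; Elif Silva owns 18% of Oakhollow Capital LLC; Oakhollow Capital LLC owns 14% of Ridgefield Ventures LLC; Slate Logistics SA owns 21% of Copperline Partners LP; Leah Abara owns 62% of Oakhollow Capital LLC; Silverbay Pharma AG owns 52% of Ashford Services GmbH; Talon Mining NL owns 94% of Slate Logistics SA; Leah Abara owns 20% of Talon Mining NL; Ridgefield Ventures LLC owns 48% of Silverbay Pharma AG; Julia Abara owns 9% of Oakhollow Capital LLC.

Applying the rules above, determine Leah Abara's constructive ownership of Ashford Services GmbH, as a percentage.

By spousal attribution (R3), Leah Abara is treated as also owning Julia Abara's interest in Oakhollow Capital LLC, giving 62% + 9% = 71%.
Chain via Talon Mining NL → Slate Logistics SA → Copperline Partners LP (R1): 20% × 94% × 21% × 36% = 1.42128% of Ashford Services GmbH.
Chain via Oakhollow Capital LLC → Ridgefield Ventures LLC → Silverbay Pharma AG (R1): 71% × 14% × 48% × 52% = 2.481024% of Ashford Services GmbH.
Aggregating (R2): 1.42128% + 2.481024% = 3.902304%.

3.902304%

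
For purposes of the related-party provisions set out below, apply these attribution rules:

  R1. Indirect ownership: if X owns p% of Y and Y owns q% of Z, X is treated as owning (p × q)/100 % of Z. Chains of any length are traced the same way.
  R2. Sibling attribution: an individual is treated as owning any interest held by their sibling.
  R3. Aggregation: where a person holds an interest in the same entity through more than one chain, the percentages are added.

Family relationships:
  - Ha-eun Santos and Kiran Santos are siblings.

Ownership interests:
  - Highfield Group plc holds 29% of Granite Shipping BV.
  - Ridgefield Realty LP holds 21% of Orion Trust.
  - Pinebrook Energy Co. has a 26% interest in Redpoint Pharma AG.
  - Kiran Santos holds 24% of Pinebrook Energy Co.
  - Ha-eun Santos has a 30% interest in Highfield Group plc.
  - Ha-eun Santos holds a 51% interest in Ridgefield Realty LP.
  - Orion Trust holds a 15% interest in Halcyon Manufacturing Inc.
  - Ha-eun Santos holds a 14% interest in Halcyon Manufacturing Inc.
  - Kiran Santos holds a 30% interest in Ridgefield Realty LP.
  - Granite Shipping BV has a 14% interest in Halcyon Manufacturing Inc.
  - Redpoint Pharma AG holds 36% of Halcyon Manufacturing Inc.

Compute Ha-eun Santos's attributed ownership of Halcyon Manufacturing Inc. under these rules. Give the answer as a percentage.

By sibling attribution (R2), Ha-eun Santos is treated as also owning Kiran Santos's interest in Ridgefield Realty LP, giving 51% + 30% = 81%.
By sibling attribution (R2), Ha-eun Santos is treated as owning Kiran Santos's 24% interest in Pinebrook Energy Co.
Chain via Highfield Group plc → Granite Shipping BV (R1): 30% × 29% × 14% = 1.218% of Halcyon Manufacturing Inc.
Chain via Ridgefield Realty LP → Orion Trust (R1): 81% × 21% × 15% = 2.5515% of Halcyon Manufacturing Inc.
Direct interest in Halcyon Manufacturing Inc: 14%.
Chain via Pinebrook Energy Co. → Redpoint Pharma AG (R1): 24% × 26% × 36% = 2.2464% of Halcyon Manufacturing Inc.
Aggregating (R3): 1.218% + 2.5515% + 14% + 2.2464% = 20.0159%.

20.0159%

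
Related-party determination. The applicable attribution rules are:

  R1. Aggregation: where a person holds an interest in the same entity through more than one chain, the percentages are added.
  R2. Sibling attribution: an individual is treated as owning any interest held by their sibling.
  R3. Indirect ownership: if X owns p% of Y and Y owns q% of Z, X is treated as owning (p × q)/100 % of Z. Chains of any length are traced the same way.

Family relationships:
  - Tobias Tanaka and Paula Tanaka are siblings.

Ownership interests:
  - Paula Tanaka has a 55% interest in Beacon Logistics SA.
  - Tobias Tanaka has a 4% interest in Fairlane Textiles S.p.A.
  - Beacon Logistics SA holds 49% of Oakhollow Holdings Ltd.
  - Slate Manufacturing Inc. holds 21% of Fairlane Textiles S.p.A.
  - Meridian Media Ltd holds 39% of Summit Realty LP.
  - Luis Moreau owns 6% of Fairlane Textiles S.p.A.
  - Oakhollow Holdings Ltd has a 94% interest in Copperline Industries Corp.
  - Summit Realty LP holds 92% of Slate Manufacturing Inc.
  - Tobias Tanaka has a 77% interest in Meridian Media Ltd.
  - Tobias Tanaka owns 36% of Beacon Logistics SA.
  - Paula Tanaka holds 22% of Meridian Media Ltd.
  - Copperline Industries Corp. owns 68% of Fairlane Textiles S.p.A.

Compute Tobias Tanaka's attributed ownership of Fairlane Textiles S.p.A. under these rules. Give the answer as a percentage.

39.96138%

By sibling attribution (R2), Tobias Tanaka is treated as also owning Paula Tanaka's interest in Meridian Media Ltd, giving 77% + 22% = 99%.
By sibling attribution (R2), Tobias Tanaka is treated as also owning Paula Tanaka's interest in Beacon Logistics SA, giving 36% + 55% = 91%.
Chain via Meridian Media Ltd → Summit Realty LP → Slate Manufacturing Inc. (R3): 99% × 39% × 92% × 21% = 7.459452% of Fairlane Textiles S.p.A.
Chain via Beacon Logistics SA → Oakhollow Holdings Ltd → Copperline Industries Corp. (R3): 91% × 49% × 94% × 68% = 28.501928% of Fairlane Textiles S.p.A.
Direct interest in Fairlane Textiles S.p.A: 4%.
Aggregating (R1): 7.459452% + 28.501928% + 4% = 39.96138%.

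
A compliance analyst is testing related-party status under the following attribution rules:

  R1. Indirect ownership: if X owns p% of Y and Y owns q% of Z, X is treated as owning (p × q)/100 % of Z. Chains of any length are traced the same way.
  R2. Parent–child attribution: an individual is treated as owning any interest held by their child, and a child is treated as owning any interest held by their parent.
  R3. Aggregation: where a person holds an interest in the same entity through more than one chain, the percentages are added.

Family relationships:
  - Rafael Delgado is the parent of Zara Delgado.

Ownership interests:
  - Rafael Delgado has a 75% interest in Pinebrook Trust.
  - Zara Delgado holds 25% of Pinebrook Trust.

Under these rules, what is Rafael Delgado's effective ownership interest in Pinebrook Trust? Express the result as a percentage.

100%

By parent–child attribution (R2), Rafael Delgado is treated as also owning Zara Delgado's interest in Pinebrook Trust, giving 75% + 25% = 100%.
Direct interest in Pinebrook Trust: 100%.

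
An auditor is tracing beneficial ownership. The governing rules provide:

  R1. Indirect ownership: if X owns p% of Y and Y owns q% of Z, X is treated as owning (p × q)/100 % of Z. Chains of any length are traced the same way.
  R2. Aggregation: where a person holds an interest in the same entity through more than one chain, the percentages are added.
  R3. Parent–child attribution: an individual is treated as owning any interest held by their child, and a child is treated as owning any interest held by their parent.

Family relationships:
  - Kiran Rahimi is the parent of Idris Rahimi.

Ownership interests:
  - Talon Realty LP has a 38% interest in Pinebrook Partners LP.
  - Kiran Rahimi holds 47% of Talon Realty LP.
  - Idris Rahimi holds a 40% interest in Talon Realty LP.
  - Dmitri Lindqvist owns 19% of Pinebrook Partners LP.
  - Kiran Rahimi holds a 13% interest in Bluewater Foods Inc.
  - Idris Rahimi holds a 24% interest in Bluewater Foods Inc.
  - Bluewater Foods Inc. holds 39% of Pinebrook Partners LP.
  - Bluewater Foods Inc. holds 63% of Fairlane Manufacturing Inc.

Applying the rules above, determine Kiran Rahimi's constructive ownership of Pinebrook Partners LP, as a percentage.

47.49%

By parent–child attribution (R3), Kiran Rahimi is treated as also owning Idris Rahimi's interest in Bluewater Foods Inc, giving 13% + 24% = 37%.
By parent–child attribution (R3), Kiran Rahimi is treated as also owning Idris Rahimi's interest in Talon Realty LP, giving 47% + 40% = 87%.
Chain via Bluewater Foods Inc. (R1): 37% × 39% = 14.43% of Pinebrook Partners LP.
Chain via Talon Realty LP (R1): 87% × 38% = 33.06% of Pinebrook Partners LP.
Aggregating (R2): 14.43% + 33.06% = 47.49%.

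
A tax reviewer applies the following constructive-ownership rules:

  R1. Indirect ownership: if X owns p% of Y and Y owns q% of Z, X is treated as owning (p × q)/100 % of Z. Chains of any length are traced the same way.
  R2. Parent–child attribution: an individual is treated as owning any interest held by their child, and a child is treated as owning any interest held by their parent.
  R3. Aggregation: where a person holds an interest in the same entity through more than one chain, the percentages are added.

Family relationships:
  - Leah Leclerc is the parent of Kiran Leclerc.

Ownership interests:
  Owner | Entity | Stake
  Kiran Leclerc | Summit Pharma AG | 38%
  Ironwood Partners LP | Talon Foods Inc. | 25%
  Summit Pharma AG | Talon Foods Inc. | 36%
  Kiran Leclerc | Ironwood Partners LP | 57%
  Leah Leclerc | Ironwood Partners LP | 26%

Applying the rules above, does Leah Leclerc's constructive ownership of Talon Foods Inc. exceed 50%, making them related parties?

By parent–child attribution (R2), Leah Leclerc is treated as also owning Kiran Leclerc's interest in Ironwood Partners LP, giving 26% + 57% = 83%.
By parent–child attribution (R2), Leah Leclerc is treated as owning Kiran Leclerc's 38% interest in Summit Pharma AG.
Chain via Ironwood Partners LP (R1): 83% × 25% = 20.75% of Talon Foods Inc.
Chain via Summit Pharma AG (R1): 38% × 36% = 13.68% of Talon Foods Inc.
Aggregating (R3): 20.75% + 13.68% = 34.43%.
34.43% does not exceed the 50% threshold, so Leah is not a related party to Talon Foods Inc.

No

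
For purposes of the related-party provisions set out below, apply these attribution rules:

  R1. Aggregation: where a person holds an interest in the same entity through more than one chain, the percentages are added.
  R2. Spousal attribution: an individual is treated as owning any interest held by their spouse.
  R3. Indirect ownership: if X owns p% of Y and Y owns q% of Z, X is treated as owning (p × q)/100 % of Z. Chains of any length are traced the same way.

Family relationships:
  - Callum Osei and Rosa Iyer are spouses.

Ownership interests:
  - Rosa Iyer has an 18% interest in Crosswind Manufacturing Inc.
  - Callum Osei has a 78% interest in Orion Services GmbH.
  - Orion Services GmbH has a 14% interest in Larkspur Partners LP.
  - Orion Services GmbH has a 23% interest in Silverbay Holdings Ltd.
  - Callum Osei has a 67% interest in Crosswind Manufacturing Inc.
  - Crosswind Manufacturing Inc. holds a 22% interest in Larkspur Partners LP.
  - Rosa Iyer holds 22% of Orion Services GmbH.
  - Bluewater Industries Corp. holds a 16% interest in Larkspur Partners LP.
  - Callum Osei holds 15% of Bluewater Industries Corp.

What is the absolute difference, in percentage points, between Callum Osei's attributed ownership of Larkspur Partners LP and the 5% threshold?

30.1

By spousal attribution (R2), Callum Osei is treated as also owning Rosa Iyer's interest in Crosswind Manufacturing Inc, giving 67% + 18% = 85%.
By spousal attribution (R2), Callum Osei is treated as also owning Rosa Iyer's interest in Orion Services GmbH, giving 78% + 22% = 100%.
Chain via Bluewater Industries Corp. (R3): 15% × 16% = 2.4% of Larkspur Partners LP.
Chain via Crosswind Manufacturing Inc. (R3): 85% × 22% = 18.7% of Larkspur Partners LP.
Chain via Orion Services GmbH (R3): 100% × 14% = 14% of Larkspur Partners LP.
Aggregating (R1): 2.4% + 18.7% + 14% = 35.1%.
35.1% exceeds the 5% threshold by 30.1 percentage points.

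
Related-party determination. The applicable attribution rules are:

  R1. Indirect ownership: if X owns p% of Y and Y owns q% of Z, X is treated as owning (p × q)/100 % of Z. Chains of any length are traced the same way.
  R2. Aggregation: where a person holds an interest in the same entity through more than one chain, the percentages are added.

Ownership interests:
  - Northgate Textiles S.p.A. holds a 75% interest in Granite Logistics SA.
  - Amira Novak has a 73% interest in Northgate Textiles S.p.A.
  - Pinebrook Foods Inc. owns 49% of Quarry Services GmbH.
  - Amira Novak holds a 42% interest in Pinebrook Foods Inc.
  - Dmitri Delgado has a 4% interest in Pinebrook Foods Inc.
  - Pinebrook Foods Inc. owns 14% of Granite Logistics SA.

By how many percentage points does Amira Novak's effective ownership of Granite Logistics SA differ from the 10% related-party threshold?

50.63

Chain via Pinebrook Foods Inc. (R1): 42% × 14% = 5.88% of Granite Logistics SA.
Chain via Northgate Textiles S.p.A. (R1): 73% × 75% = 54.75% of Granite Logistics SA.
Aggregating (R2): 5.88% + 54.75% = 60.63%.
60.63% exceeds the 10% threshold by 50.63 percentage points.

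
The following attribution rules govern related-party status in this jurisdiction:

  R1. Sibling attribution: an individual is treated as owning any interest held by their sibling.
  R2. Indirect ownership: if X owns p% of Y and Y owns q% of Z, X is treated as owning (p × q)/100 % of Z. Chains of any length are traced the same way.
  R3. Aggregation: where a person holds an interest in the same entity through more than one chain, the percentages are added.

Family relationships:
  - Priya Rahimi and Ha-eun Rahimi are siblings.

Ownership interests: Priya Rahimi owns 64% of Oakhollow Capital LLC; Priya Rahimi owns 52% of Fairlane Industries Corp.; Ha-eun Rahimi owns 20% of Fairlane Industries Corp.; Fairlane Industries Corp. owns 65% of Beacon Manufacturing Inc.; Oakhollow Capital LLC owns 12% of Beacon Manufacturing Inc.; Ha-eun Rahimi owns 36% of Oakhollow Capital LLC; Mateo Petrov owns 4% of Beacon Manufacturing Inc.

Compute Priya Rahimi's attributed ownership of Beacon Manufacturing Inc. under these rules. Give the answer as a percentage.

By sibling attribution (R1), Priya Rahimi is treated as also owning Ha-eun Rahimi's interest in Oakhollow Capital LLC, giving 64% + 36% = 100%.
By sibling attribution (R1), Priya Rahimi is treated as also owning Ha-eun Rahimi's interest in Fairlane Industries Corp, giving 52% + 20% = 72%.
Chain via Oakhollow Capital LLC (R2): 100% × 12% = 12% of Beacon Manufacturing Inc.
Chain via Fairlane Industries Corp. (R2): 72% × 65% = 46.8% of Beacon Manufacturing Inc.
Aggregating (R3): 12% + 46.8% = 58.8%.

58.8%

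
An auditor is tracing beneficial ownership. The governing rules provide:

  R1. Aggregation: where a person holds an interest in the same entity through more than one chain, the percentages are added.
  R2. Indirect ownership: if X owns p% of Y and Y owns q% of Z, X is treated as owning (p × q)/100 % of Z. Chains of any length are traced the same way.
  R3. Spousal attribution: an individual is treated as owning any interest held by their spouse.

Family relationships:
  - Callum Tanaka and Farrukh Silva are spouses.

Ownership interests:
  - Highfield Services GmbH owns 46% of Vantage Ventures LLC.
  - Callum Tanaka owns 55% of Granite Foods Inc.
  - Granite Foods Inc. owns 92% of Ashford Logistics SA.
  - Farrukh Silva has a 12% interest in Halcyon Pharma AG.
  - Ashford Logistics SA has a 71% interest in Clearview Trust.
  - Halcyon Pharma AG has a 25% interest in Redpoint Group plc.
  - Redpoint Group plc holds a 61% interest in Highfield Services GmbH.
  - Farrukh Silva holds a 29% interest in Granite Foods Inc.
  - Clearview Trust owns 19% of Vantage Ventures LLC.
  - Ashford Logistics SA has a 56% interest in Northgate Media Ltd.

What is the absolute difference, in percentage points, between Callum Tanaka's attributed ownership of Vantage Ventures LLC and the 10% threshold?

1.266872

By spousal attribution (R3), Callum Tanaka is treated as also owning Farrukh Silva's interest in Granite Foods Inc, giving 55% + 29% = 84%.
By spousal attribution (R3), Callum Tanaka is treated as owning Farrukh Silva's 12% interest in Halcyon Pharma AG.
Chain via Granite Foods Inc. → Ashford Logistics SA → Clearview Trust (R2): 84% × 92% × 71% × 19% = 10.425072% of Vantage Ventures LLC.
Chain via Halcyon Pharma AG → Redpoint Group plc → Highfield Services GmbH (R2): 12% × 25% × 61% × 46% = 0.8418% of Vantage Ventures LLC.
Aggregating (R1): 10.425072% + 0.8418% = 11.266872%.
11.266872% exceeds the 10% threshold by 1.266872 percentage points.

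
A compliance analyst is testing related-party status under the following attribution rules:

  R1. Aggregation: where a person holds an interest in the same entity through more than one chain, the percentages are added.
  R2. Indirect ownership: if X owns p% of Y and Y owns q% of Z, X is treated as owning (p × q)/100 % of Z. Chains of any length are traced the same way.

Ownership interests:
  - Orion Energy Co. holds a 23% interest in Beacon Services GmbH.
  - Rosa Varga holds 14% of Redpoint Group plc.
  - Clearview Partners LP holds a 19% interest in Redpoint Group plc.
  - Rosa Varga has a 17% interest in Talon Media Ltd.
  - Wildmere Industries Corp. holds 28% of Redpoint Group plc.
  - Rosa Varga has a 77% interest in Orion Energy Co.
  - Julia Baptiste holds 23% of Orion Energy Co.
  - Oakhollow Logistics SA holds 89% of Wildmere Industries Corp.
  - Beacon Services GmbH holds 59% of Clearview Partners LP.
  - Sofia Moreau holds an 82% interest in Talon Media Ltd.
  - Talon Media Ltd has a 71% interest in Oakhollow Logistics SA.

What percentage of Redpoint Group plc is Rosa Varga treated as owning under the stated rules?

18.993135%

Chain via Talon Media Ltd → Oakhollow Logistics SA → Wildmere Industries Corp. (R2): 17% × 71% × 89% × 28% = 3.007844% of Redpoint Group plc.
Chain via Orion Energy Co. → Beacon Services GmbH → Clearview Partners LP (R2): 77% × 23% × 59% × 19% = 1.985291% of Redpoint Group plc.
Direct interest in Redpoint Group plc: 14%.
Aggregating (R1): 3.007844% + 1.985291% + 14% = 18.993135%.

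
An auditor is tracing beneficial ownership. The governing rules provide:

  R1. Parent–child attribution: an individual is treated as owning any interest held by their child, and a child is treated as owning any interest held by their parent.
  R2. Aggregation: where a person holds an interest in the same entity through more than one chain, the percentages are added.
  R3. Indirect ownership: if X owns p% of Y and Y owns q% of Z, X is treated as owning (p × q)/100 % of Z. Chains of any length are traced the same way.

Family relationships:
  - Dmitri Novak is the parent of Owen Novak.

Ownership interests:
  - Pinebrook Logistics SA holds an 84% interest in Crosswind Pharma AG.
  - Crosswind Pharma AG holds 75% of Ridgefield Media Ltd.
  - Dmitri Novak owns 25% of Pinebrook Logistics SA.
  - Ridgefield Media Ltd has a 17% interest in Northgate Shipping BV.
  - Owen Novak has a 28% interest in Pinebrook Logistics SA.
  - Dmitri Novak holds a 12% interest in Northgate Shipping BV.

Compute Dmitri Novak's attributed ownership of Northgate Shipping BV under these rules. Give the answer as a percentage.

17.6763%

By parent–child attribution (R1), Dmitri Novak is treated as also owning Owen Novak's interest in Pinebrook Logistics SA, giving 25% + 28% = 53%.
Chain via Pinebrook Logistics SA → Crosswind Pharma AG → Ridgefield Media Ltd (R3): 53% × 84% × 75% × 17% = 5.6763% of Northgate Shipping BV.
Direct interest in Northgate Shipping BV: 12%.
Aggregating (R2): 5.6763% + 12% = 17.6763%.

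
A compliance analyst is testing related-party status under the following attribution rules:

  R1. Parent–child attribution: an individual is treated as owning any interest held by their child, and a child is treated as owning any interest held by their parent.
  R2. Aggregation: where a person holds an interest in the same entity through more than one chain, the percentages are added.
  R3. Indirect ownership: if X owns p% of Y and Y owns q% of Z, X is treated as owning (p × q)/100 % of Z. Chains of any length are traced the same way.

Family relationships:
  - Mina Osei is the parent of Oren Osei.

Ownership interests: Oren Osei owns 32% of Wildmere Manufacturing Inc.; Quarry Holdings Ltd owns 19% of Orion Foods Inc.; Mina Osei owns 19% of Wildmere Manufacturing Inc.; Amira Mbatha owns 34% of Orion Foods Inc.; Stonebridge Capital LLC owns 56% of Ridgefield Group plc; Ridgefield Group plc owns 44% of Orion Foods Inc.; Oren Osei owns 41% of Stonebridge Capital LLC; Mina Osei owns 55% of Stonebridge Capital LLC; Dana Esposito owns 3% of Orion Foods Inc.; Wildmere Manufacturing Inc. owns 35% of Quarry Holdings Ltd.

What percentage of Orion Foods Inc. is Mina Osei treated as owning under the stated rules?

27.0459%

By parent–child attribution (R1), Mina Osei is treated as also owning Oren Osei's interest in Wildmere Manufacturing Inc, giving 19% + 32% = 51%.
By parent–child attribution (R1), Mina Osei is treated as also owning Oren Osei's interest in Stonebridge Capital LLC, giving 55% + 41% = 96%.
Chain via Wildmere Manufacturing Inc. → Quarry Holdings Ltd (R3): 51% × 35% × 19% = 3.3915% of Orion Foods Inc.
Chain via Stonebridge Capital LLC → Ridgefield Group plc (R3): 96% × 56% × 44% = 23.6544% of Orion Foods Inc.
Aggregating (R2): 3.3915% + 23.6544% = 27.0459%.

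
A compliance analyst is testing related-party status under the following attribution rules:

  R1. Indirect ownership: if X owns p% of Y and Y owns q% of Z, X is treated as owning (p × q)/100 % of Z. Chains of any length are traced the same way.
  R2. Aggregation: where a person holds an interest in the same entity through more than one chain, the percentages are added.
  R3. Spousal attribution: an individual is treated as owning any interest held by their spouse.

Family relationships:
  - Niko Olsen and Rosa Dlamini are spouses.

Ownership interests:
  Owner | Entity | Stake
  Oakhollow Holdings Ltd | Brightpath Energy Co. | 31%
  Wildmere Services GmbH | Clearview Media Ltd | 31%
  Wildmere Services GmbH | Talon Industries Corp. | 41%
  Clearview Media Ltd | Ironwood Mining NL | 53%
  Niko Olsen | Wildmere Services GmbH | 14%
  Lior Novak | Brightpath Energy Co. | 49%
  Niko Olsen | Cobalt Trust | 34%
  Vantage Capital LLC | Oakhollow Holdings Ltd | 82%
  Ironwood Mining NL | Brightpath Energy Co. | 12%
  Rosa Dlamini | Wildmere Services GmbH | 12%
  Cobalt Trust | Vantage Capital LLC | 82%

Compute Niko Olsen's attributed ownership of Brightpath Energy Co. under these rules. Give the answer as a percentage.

By spousal attribution (R3), Niko Olsen is treated as also owning Rosa Dlamini's interest in Wildmere Services GmbH, giving 14% + 12% = 26%.
Chain via Cobalt Trust → Vantage Capital LLC → Oakhollow Holdings Ltd (R1): 34% × 82% × 82% × 31% = 7.087096% of Brightpath Energy Co.
Chain via Wildmere Services GmbH → Clearview Media Ltd → Ironwood Mining NL (R1): 26% × 31% × 53% × 12% = 0.512616% of Brightpath Energy Co.
Aggregating (R2): 7.087096% + 0.512616% = 7.599712%.

7.599712%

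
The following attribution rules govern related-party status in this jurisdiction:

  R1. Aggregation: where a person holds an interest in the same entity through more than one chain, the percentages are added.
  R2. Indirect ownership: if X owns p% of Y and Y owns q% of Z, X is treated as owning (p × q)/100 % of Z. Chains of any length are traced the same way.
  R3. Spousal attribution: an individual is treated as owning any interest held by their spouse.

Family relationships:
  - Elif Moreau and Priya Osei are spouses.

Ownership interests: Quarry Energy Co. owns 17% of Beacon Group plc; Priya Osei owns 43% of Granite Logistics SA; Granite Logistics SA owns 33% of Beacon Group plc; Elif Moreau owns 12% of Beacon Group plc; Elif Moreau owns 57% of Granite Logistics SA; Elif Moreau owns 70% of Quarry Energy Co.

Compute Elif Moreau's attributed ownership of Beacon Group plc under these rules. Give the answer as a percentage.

56.9%

By spousal attribution (R3), Elif Moreau is treated as also owning Priya Osei's interest in Granite Logistics SA, giving 57% + 43% = 100%.
Chain via Granite Logistics SA (R2): 100% × 33% = 33% of Beacon Group plc.
Chain via Quarry Energy Co. (R2): 70% × 17% = 11.9% of Beacon Group plc.
Direct interest in Beacon Group plc: 12%.
Aggregating (R1): 33% + 11.9% + 12% = 56.9%.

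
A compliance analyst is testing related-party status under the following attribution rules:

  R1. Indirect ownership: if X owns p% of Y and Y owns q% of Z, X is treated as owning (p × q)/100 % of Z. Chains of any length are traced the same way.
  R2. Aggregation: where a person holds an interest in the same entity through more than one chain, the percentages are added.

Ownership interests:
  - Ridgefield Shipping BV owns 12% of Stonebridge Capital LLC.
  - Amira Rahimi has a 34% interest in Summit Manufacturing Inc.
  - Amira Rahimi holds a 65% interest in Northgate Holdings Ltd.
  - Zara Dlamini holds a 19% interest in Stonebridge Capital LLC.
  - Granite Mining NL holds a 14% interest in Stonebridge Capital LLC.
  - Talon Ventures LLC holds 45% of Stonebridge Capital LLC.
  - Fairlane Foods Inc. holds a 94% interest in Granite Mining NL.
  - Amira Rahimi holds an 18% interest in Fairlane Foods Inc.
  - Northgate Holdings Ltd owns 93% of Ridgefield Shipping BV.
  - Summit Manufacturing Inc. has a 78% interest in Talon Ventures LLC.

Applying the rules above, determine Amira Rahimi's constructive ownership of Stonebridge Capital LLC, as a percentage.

Chain via Summit Manufacturing Inc. → Talon Ventures LLC (R1): 34% × 78% × 45% = 11.934% of Stonebridge Capital LLC.
Chain via Fairlane Foods Inc. → Granite Mining NL (R1): 18% × 94% × 14% = 2.3688% of Stonebridge Capital LLC.
Chain via Northgate Holdings Ltd → Ridgefield Shipping BV (R1): 65% × 93% × 12% = 7.254% of Stonebridge Capital LLC.
Aggregating (R2): 11.934% + 2.3688% + 7.254% = 21.5568%.

21.5568%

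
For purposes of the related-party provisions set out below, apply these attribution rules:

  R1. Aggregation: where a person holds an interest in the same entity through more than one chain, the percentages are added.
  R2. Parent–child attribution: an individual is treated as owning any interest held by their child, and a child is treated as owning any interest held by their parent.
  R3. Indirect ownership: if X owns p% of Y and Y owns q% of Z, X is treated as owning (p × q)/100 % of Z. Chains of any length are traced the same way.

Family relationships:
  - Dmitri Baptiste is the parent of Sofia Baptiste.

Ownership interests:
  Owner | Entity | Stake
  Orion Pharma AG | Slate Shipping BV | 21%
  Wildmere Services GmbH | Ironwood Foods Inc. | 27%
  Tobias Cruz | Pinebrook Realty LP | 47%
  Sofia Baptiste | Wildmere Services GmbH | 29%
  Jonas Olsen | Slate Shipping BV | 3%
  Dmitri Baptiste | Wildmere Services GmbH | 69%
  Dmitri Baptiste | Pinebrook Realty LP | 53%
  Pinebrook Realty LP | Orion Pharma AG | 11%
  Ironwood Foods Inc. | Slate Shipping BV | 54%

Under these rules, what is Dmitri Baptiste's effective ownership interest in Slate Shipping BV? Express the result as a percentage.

By parent–child attribution (R2), Dmitri Baptiste is treated as also owning Sofia Baptiste's interest in Wildmere Services GmbH, giving 69% + 29% = 98%.
Chain via Wildmere Services GmbH → Ironwood Foods Inc. (R3): 98% × 27% × 54% = 14.2884% of Slate Shipping BV.
Chain via Pinebrook Realty LP → Orion Pharma AG (R3): 53% × 11% × 21% = 1.2243% of Slate Shipping BV.
Aggregating (R1): 14.2884% + 1.2243% = 15.5127%.

15.5127%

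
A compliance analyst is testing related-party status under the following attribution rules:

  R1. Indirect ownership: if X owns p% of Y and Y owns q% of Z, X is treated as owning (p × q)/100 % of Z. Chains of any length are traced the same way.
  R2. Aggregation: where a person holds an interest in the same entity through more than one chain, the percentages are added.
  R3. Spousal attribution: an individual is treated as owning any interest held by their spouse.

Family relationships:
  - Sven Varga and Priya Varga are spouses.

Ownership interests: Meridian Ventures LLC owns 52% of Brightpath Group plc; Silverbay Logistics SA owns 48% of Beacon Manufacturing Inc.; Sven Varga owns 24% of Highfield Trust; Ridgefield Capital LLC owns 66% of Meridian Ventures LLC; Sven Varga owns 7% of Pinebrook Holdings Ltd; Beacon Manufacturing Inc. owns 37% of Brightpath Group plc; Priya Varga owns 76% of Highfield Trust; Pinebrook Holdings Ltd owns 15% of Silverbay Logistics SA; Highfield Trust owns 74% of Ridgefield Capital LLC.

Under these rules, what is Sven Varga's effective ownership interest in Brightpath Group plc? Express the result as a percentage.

25.58328%

By spousal attribution (R3), Sven Varga is treated as also owning Priya Varga's interest in Highfield Trust, giving 24% + 76% = 100%.
Chain via Highfield Trust → Ridgefield Capital LLC → Meridian Ventures LLC (R1): 100% × 74% × 66% × 52% = 25.3968% of Brightpath Group plc.
Chain via Pinebrook Holdings Ltd → Silverbay Logistics SA → Beacon Manufacturing Inc. (R1): 7% × 15% × 48% × 37% = 0.18648% of Brightpath Group plc.
Aggregating (R2): 25.3968% + 0.18648% = 25.58328%.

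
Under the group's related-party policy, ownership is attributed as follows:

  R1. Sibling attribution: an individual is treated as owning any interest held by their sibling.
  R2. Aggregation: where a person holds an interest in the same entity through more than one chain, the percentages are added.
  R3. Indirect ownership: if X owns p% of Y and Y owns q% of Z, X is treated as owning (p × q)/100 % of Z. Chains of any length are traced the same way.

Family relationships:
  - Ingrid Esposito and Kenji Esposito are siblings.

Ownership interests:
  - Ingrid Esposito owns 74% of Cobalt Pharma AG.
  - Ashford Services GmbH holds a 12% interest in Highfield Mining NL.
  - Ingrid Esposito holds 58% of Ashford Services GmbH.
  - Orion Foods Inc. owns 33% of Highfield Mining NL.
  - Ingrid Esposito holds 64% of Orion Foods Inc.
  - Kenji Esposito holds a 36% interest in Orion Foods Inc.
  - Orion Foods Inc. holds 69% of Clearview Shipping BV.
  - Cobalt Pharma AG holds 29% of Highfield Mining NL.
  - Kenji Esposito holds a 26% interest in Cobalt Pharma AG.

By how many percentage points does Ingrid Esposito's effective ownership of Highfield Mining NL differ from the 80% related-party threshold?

By sibling attribution (R1), Ingrid Esposito is treated as also owning Kenji Esposito's interest in Orion Foods Inc, giving 64% + 36% = 100%.
By sibling attribution (R1), Ingrid Esposito is treated as also owning Kenji Esposito's interest in Cobalt Pharma AG, giving 74% + 26% = 100%.
Chain via Ashford Services GmbH (R3): 58% × 12% = 6.96% of Highfield Mining NL.
Chain via Orion Foods Inc. (R3): 100% × 33% = 33% of Highfield Mining NL.
Chain via Cobalt Pharma AG (R3): 100% × 29% = 29% of Highfield Mining NL.
Aggregating (R2): 6.96% + 33% + 29% = 68.96%.
68.96% falls short of the 80% threshold by 11.04 percentage points.

11.04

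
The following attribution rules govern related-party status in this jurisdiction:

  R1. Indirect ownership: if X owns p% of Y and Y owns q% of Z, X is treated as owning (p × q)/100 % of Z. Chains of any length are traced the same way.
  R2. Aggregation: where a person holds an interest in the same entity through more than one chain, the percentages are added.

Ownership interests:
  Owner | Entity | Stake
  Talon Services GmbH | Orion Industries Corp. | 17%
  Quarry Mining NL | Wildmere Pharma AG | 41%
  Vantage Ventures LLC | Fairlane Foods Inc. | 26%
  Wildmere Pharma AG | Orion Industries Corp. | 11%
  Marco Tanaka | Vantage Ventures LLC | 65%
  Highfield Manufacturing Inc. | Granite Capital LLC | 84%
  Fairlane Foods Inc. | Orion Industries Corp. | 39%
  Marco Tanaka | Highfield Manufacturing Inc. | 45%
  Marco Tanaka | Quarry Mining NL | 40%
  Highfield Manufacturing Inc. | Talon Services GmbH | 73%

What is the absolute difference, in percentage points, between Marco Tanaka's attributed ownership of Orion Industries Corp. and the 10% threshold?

3.9795

Chain via Quarry Mining NL → Wildmere Pharma AG (R1): 40% × 41% × 11% = 1.804% of Orion Industries Corp.
Chain via Vantage Ventures LLC → Fairlane Foods Inc. (R1): 65% × 26% × 39% = 6.591% of Orion Industries Corp.
Chain via Highfield Manufacturing Inc. → Talon Services GmbH (R1): 45% × 73% × 17% = 5.5845% of Orion Industries Corp.
Aggregating (R2): 1.804% + 6.591% + 5.5845% = 13.9795%.
13.9795% exceeds the 10% threshold by 3.9795 percentage points.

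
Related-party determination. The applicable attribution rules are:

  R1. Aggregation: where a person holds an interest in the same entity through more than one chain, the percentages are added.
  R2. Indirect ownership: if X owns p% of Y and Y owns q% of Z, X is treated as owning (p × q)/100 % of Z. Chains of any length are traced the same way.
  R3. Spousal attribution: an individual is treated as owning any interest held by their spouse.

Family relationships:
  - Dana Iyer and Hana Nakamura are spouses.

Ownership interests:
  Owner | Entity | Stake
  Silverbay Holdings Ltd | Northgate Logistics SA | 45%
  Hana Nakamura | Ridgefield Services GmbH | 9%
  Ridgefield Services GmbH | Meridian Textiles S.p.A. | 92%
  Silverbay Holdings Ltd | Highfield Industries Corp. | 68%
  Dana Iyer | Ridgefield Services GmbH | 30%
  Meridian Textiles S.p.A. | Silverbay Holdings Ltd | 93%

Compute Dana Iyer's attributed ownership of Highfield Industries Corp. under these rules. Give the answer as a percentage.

22.690512%

By spousal attribution (R3), Dana Iyer is treated as also owning Hana Nakamura's interest in Ridgefield Services GmbH, giving 30% + 9% = 39%.
Chain via Ridgefield Services GmbH → Meridian Textiles S.p.A. → Silverbay Holdings Ltd (R2): 39% × 92% × 93% × 68% = 22.690512% of Highfield Industries Corp.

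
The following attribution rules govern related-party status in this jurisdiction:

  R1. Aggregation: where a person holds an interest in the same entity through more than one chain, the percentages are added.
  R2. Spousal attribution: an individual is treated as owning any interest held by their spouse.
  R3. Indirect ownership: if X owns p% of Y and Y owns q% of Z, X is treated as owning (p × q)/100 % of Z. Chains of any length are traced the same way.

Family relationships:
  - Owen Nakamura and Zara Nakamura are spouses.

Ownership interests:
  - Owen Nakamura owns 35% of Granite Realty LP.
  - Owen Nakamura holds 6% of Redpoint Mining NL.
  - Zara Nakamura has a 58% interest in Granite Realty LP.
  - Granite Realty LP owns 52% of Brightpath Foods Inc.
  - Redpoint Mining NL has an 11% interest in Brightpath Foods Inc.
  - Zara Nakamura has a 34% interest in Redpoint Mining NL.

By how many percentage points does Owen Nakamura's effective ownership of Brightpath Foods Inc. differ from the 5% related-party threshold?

47.76

By spousal attribution (R2), Owen Nakamura is treated as also owning Zara Nakamura's interest in Redpoint Mining NL, giving 6% + 34% = 40%.
By spousal attribution (R2), Owen Nakamura is treated as also owning Zara Nakamura's interest in Granite Realty LP, giving 35% + 58% = 93%.
Chain via Redpoint Mining NL (R3): 40% × 11% = 4.4% of Brightpath Foods Inc.
Chain via Granite Realty LP (R3): 93% × 52% = 48.36% of Brightpath Foods Inc.
Aggregating (R1): 4.4% + 48.36% = 52.76%.
52.76% exceeds the 5% threshold by 47.76 percentage points.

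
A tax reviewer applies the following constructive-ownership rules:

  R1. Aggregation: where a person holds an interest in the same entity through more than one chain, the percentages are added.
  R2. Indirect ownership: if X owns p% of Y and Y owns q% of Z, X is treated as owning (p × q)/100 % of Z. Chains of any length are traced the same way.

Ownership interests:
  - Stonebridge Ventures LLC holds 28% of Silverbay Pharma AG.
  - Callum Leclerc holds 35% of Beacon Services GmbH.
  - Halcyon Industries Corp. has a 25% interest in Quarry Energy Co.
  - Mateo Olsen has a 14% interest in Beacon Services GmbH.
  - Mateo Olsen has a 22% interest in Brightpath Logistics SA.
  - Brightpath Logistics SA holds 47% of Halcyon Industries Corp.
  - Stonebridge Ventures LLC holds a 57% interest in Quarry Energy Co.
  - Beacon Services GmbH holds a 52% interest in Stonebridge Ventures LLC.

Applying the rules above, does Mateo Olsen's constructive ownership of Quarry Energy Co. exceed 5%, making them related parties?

Chain via Beacon Services GmbH → Stonebridge Ventures LLC (R2): 14% × 52% × 57% = 4.1496% of Quarry Energy Co.
Chain via Brightpath Logistics SA → Halcyon Industries Corp. (R2): 22% × 47% × 25% = 2.585% of Quarry Energy Co.
Aggregating (R1): 4.1496% + 2.585% = 6.7346%.
6.7346% exceeds the 5% threshold, so Mateo is a related party to Quarry Energy Co.

Yes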